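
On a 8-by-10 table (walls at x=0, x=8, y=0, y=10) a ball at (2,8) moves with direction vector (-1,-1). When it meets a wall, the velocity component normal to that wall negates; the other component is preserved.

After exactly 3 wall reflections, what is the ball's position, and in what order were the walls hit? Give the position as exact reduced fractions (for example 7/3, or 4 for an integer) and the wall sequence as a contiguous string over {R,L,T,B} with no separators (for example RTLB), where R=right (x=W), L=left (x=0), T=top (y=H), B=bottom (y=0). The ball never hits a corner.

Final position: (8,2)
Wall sequence: LBR

1. t=2 → L at (0,6); v=(1,-1)
2. t=6 → B at (6,0); v=(1,1)
3. t=2 → R at (8,2); v=(-1,1)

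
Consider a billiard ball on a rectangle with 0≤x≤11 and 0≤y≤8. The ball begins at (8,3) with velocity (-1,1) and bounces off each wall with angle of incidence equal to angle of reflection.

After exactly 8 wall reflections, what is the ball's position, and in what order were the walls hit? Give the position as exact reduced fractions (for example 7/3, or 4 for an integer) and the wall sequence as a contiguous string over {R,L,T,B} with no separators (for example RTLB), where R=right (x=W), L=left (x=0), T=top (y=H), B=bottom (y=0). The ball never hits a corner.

Final position: (7,8)
Wall sequence: TLBRTBLT

1. t=5 → T at (3,8); v=(-1,-1)
2. t=3 → L at (0,5); v=(1,-1)
3. t=5 → B at (5,0); v=(1,1)
4. t=6 → R at (11,6); v=(-1,1)
5. t=2 → T at (9,8); v=(-1,-1)
6. t=8 → B at (1,0); v=(-1,1)
7. t=1 → L at (0,1); v=(1,1)
8. t=7 → T at (7,8); v=(1,-1)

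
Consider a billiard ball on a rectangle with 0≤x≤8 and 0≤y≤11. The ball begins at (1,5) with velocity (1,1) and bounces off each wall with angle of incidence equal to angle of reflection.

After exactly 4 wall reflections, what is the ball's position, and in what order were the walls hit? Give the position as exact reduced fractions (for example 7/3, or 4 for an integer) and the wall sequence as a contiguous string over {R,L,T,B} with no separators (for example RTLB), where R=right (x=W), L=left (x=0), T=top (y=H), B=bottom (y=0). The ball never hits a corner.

1. t=6 → T at (7,11); v=(1,-1)
2. t=1 → R at (8,10); v=(-1,-1)
3. t=8 → L at (0,2); v=(1,-1)
4. t=2 → B at (2,0); v=(1,1)

Final position: (2,0)
Wall sequence: TRLB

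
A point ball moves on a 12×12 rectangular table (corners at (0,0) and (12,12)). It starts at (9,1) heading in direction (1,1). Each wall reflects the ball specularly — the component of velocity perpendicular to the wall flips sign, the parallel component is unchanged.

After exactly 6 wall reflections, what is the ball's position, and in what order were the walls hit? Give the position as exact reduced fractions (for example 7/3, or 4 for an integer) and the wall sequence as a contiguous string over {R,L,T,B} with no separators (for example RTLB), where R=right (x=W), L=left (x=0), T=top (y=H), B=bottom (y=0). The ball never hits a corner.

Final position: (4,12)
Wall sequence: RTLBRT

1. t=3 → R at (12,4); v=(-1,1)
2. t=8 → T at (4,12); v=(-1,-1)
3. t=4 → L at (0,8); v=(1,-1)
4. t=8 → B at (8,0); v=(1,1)
5. t=4 → R at (12,4); v=(-1,1)
6. t=8 → T at (4,12); v=(-1,-1)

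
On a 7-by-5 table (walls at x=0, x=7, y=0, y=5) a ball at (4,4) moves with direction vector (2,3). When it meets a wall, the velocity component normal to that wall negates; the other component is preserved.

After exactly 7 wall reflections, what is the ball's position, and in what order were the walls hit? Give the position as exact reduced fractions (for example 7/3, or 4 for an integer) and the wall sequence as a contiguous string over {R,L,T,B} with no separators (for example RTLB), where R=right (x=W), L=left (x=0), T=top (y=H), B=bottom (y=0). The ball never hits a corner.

1. t=1/3 → T at (14/3,5); v=(2,-3)
2. t=7/6 → R at (7,3/2); v=(-2,-3)
3. t=1/2 → B at (6,0); v=(-2,3)
4. t=5/3 → T at (8/3,5); v=(-2,-3)
5. t=4/3 → L at (0,1); v=(2,-3)
6. t=1/3 → B at (2/3,0); v=(2,3)
7. t=5/3 → T at (4,5); v=(2,-3)

Final position: (4,5)
Wall sequence: TRBTLBT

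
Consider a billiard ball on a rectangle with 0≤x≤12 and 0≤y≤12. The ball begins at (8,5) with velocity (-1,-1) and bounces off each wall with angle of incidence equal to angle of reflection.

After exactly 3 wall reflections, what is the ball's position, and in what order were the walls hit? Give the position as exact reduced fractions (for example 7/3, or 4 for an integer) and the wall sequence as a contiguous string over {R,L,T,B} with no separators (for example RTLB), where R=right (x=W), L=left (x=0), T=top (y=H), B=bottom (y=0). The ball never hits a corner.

1. t=5 → B at (3,0); v=(-1,1)
2. t=3 → L at (0,3); v=(1,1)
3. t=9 → T at (9,12); v=(1,-1)

Final position: (9,12)
Wall sequence: BLT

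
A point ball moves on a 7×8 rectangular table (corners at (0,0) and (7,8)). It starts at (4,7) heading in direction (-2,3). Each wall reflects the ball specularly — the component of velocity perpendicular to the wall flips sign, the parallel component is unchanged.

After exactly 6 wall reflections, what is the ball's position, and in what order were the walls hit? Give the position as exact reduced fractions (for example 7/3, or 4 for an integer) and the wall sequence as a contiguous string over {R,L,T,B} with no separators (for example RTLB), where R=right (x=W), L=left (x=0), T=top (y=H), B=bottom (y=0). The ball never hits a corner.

Final position: (4/3,0)
Wall sequence: TLBRTB

1. t=1/3 → T at (10/3,8); v=(-2,-3)
2. t=5/3 → L at (0,3); v=(2,-3)
3. t=1 → B at (2,0); v=(2,3)
4. t=5/2 → R at (7,15/2); v=(-2,3)
5. t=1/6 → T at (20/3,8); v=(-2,-3)
6. t=8/3 → B at (4/3,0); v=(-2,3)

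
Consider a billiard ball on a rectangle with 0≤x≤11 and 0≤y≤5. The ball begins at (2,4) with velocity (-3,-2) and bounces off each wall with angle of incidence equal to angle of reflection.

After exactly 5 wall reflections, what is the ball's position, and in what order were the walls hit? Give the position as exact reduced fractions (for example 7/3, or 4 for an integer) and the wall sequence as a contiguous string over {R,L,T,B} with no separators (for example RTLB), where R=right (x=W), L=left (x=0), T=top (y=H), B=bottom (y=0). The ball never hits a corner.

1. t=2/3 → L at (0,8/3); v=(3,-2)
2. t=4/3 → B at (4,0); v=(3,2)
3. t=7/3 → R at (11,14/3); v=(-3,2)
4. t=1/6 → T at (21/2,5); v=(-3,-2)
5. t=5/2 → B at (3,0); v=(-3,2)

Final position: (3,0)
Wall sequence: LBRTB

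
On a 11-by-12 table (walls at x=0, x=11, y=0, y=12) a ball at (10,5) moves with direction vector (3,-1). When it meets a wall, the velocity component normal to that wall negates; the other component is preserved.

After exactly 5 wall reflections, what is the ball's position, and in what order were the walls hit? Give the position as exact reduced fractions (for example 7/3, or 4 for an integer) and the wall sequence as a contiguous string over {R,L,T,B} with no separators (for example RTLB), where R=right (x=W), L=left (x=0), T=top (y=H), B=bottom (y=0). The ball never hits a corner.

1. t=1/3 → R at (11,14/3); v=(-3,-1)
2. t=11/3 → L at (0,1); v=(3,-1)
3. t=1 → B at (3,0); v=(3,1)
4. t=8/3 → R at (11,8/3); v=(-3,1)
5. t=11/3 → L at (0,19/3); v=(3,1)

Final position: (0,19/3)
Wall sequence: RLBRL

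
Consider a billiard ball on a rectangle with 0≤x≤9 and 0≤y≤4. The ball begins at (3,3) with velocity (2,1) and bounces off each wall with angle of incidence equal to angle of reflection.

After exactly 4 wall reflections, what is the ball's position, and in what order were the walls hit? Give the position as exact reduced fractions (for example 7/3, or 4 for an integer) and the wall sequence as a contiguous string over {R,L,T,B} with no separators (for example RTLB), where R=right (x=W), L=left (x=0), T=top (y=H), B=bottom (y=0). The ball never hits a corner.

1. t=1 → T at (5,4); v=(2,-1)
2. t=2 → R at (9,2); v=(-2,-1)
3. t=2 → B at (5,0); v=(-2,1)
4. t=5/2 → L at (0,5/2); v=(2,1)

Final position: (0,5/2)
Wall sequence: TRBL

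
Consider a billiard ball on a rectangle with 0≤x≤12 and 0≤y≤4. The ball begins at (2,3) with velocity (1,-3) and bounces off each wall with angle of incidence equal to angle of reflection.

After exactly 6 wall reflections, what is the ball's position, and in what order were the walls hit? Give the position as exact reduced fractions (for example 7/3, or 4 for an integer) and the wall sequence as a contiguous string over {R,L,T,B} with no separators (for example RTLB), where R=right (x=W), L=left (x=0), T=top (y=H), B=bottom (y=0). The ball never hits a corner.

1. t=1 → B at (3,0); v=(1,3)
2. t=4/3 → T at (13/3,4); v=(1,-3)
3. t=4/3 → B at (17/3,0); v=(1,3)
4. t=4/3 → T at (7,4); v=(1,-3)
5. t=4/3 → B at (25/3,0); v=(1,3)
6. t=4/3 → T at (29/3,4); v=(1,-3)

Final position: (29/3,4)
Wall sequence: BTBTBT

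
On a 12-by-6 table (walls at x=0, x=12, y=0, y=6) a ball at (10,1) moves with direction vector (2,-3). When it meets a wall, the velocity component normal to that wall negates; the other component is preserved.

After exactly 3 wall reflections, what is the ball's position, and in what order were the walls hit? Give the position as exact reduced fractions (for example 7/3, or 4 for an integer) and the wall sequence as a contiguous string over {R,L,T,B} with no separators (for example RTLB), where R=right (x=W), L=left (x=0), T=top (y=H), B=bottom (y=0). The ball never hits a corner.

Final position: (28/3,6)
Wall sequence: BRT

1. t=1/3 → B at (32/3,0); v=(2,3)
2. t=2/3 → R at (12,2); v=(-2,3)
3. t=4/3 → T at (28/3,6); v=(-2,-3)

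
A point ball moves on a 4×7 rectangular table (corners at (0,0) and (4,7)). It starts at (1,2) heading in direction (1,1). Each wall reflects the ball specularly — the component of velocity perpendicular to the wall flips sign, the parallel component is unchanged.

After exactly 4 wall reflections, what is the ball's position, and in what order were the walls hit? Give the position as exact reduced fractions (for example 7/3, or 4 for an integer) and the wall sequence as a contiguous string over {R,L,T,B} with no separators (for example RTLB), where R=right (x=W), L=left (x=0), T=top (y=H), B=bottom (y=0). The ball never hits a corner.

Final position: (4,1)
Wall sequence: RTLR

1. t=3 → R at (4,5); v=(-1,1)
2. t=2 → T at (2,7); v=(-1,-1)
3. t=2 → L at (0,5); v=(1,-1)
4. t=4 → R at (4,1); v=(-1,-1)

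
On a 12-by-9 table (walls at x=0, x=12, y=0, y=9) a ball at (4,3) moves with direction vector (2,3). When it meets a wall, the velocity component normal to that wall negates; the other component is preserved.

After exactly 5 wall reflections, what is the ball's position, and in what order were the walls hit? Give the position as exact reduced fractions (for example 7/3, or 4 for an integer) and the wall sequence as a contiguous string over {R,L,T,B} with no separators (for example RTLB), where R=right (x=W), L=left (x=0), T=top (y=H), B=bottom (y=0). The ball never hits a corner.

Final position: (0,3)
Wall sequence: TRBTL

1. t=2 → T at (8,9); v=(2,-3)
2. t=2 → R at (12,3); v=(-2,-3)
3. t=1 → B at (10,0); v=(-2,3)
4. t=3 → T at (4,9); v=(-2,-3)
5. t=2 → L at (0,3); v=(2,-3)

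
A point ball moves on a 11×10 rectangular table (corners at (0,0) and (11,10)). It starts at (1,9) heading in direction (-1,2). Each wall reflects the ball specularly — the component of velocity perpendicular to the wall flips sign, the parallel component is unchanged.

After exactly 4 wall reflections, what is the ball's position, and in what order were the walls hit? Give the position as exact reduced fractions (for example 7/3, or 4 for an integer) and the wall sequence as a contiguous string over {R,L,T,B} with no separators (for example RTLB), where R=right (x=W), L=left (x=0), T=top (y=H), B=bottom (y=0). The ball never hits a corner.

Final position: (19/2,10)
Wall sequence: TLBT

1. t=1/2 → T at (1/2,10); v=(-1,-2)
2. t=1/2 → L at (0,9); v=(1,-2)
3. t=9/2 → B at (9/2,0); v=(1,2)
4. t=5 → T at (19/2,10); v=(1,-2)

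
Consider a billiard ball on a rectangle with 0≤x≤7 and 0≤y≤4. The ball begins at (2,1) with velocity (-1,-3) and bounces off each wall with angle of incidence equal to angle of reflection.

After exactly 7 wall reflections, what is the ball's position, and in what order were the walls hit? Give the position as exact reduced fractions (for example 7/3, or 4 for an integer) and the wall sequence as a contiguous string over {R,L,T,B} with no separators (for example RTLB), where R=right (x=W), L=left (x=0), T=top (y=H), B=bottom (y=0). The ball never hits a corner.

1. t=1/3 → B at (5/3,0); v=(-1,3)
2. t=4/3 → T at (1/3,4); v=(-1,-3)
3. t=1/3 → L at (0,3); v=(1,-3)
4. t=1 → B at (1,0); v=(1,3)
5. t=4/3 → T at (7/3,4); v=(1,-3)
6. t=4/3 → B at (11/3,0); v=(1,3)
7. t=4/3 → T at (5,4); v=(1,-3)

Final position: (5,4)
Wall sequence: BTLBTBT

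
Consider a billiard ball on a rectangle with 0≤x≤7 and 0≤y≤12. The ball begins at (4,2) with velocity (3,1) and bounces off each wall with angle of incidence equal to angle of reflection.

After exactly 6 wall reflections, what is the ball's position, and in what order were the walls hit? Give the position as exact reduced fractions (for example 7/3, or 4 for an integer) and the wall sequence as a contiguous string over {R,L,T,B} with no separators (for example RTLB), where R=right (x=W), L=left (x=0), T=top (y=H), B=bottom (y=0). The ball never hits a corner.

Final position: (7,35/3)
Wall sequence: RLRLTR

1. t=1 → R at (7,3); v=(-3,1)
2. t=7/3 → L at (0,16/3); v=(3,1)
3. t=7/3 → R at (7,23/3); v=(-3,1)
4. t=7/3 → L at (0,10); v=(3,1)
5. t=2 → T at (6,12); v=(3,-1)
6. t=1/3 → R at (7,35/3); v=(-3,-1)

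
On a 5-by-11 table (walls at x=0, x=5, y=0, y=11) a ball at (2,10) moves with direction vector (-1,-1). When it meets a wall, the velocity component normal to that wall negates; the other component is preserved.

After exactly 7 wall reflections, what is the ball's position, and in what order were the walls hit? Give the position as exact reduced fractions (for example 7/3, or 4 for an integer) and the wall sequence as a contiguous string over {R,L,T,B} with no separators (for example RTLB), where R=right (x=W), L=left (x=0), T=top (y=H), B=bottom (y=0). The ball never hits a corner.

Final position: (0,10)
Wall sequence: LRBLRTL

1. t=2 → L at (0,8); v=(1,-1)
2. t=5 → R at (5,3); v=(-1,-1)
3. t=3 → B at (2,0); v=(-1,1)
4. t=2 → L at (0,2); v=(1,1)
5. t=5 → R at (5,7); v=(-1,1)
6. t=4 → T at (1,11); v=(-1,-1)
7. t=1 → L at (0,10); v=(1,-1)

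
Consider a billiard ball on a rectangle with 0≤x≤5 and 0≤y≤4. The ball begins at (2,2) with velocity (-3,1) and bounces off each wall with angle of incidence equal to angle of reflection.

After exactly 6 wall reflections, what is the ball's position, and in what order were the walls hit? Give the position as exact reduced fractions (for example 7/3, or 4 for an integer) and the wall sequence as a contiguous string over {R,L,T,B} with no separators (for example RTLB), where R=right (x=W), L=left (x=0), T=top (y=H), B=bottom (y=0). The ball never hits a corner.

1. t=2/3 → L at (0,8/3); v=(3,1)
2. t=4/3 → T at (4,4); v=(3,-1)
3. t=1/3 → R at (5,11/3); v=(-3,-1)
4. t=5/3 → L at (0,2); v=(3,-1)
5. t=5/3 → R at (5,1/3); v=(-3,-1)
6. t=1/3 → B at (4,0); v=(-3,1)

Final position: (4,0)
Wall sequence: LTRLRB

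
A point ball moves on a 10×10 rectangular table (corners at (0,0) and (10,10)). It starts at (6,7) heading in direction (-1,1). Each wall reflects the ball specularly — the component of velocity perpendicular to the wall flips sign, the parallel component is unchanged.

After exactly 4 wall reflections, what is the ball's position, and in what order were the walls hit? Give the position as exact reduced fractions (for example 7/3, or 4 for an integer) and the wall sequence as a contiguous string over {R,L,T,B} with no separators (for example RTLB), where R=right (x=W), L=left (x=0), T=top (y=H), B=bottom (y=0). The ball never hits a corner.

1. t=3 → T at (3,10); v=(-1,-1)
2. t=3 → L at (0,7); v=(1,-1)
3. t=7 → B at (7,0); v=(1,1)
4. t=3 → R at (10,3); v=(-1,1)

Final position: (10,3)
Wall sequence: TLBR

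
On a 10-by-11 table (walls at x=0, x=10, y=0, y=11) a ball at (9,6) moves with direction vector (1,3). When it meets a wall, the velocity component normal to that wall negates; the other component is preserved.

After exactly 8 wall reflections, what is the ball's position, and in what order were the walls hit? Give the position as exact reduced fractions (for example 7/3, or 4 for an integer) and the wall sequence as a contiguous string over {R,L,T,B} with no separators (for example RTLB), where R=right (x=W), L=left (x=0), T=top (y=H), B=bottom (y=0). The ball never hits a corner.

Final position: (9,0)
Wall sequence: RTBTLBTB

1. t=1 → R at (10,9); v=(-1,3)
2. t=2/3 → T at (28/3,11); v=(-1,-3)
3. t=11/3 → B at (17/3,0); v=(-1,3)
4. t=11/3 → T at (2,11); v=(-1,-3)
5. t=2 → L at (0,5); v=(1,-3)
6. t=5/3 → B at (5/3,0); v=(1,3)
7. t=11/3 → T at (16/3,11); v=(1,-3)
8. t=11/3 → B at (9,0); v=(1,3)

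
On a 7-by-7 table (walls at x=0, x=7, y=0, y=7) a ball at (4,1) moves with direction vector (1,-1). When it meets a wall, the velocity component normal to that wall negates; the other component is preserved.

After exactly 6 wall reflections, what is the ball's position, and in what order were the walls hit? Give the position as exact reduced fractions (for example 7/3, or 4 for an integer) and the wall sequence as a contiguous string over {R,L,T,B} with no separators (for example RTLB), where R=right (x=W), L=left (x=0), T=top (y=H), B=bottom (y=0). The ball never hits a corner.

Final position: (7,2)
Wall sequence: BRTLBR

1. t=1 → B at (5,0); v=(1,1)
2. t=2 → R at (7,2); v=(-1,1)
3. t=5 → T at (2,7); v=(-1,-1)
4. t=2 → L at (0,5); v=(1,-1)
5. t=5 → B at (5,0); v=(1,1)
6. t=2 → R at (7,2); v=(-1,1)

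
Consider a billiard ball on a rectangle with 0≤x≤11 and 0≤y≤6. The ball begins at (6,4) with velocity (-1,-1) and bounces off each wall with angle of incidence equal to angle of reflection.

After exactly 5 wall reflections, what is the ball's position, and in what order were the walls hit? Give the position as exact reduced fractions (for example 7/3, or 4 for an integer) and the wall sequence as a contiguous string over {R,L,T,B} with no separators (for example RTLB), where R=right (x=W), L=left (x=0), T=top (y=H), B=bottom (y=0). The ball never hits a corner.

Final position: (11,1)
Wall sequence: BLTBR

1. t=4 → B at (2,0); v=(-1,1)
2. t=2 → L at (0,2); v=(1,1)
3. t=4 → T at (4,6); v=(1,-1)
4. t=6 → B at (10,0); v=(1,1)
5. t=1 → R at (11,1); v=(-1,1)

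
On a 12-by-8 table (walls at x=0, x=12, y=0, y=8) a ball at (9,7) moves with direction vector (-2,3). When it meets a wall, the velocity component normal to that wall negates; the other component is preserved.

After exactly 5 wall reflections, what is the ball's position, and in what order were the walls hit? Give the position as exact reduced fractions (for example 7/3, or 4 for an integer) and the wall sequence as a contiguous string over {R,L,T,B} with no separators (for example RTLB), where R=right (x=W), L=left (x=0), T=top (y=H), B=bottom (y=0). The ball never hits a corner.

1. t=1/3 → T at (25/3,8); v=(-2,-3)
2. t=8/3 → B at (3,0); v=(-2,3)
3. t=3/2 → L at (0,9/2); v=(2,3)
4. t=7/6 → T at (7/3,8); v=(2,-3)
5. t=8/3 → B at (23/3,0); v=(2,3)

Final position: (23/3,0)
Wall sequence: TBLTB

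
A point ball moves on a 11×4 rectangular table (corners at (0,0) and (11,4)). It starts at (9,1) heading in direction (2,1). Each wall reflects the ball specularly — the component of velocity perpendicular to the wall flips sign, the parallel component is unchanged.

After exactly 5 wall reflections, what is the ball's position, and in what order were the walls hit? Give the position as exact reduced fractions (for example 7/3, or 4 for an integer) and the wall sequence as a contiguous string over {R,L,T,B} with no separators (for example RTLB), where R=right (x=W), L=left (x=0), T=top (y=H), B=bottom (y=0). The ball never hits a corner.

1. t=1 → R at (11,2); v=(-2,1)
2. t=2 → T at (7,4); v=(-2,-1)
3. t=7/2 → L at (0,1/2); v=(2,-1)
4. t=1/2 → B at (1,0); v=(2,1)
5. t=4 → T at (9,4); v=(2,-1)

Final position: (9,4)
Wall sequence: RTLBT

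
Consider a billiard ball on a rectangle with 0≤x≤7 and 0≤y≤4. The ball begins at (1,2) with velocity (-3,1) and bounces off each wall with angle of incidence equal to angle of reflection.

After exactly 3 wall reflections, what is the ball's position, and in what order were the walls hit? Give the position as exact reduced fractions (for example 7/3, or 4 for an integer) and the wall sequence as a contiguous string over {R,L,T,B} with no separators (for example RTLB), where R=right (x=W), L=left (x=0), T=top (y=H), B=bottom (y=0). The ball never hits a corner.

Final position: (7,10/3)
Wall sequence: LTR

1. t=1/3 → L at (0,7/3); v=(3,1)
2. t=5/3 → T at (5,4); v=(3,-1)
3. t=2/3 → R at (7,10/3); v=(-3,-1)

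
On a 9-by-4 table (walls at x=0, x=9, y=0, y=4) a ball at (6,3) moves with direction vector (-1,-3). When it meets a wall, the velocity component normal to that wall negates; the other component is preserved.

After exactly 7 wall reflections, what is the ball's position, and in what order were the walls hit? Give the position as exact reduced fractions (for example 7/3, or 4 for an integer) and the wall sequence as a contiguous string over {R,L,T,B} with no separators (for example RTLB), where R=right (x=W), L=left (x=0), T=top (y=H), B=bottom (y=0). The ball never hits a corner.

1. t=1 → B at (5,0); v=(-1,3)
2. t=4/3 → T at (11/3,4); v=(-1,-3)
3. t=4/3 → B at (7/3,0); v=(-1,3)
4. t=4/3 → T at (1,4); v=(-1,-3)
5. t=1 → L at (0,1); v=(1,-3)
6. t=1/3 → B at (1/3,0); v=(1,3)
7. t=4/3 → T at (5/3,4); v=(1,-3)

Final position: (5/3,4)
Wall sequence: BTBTLBT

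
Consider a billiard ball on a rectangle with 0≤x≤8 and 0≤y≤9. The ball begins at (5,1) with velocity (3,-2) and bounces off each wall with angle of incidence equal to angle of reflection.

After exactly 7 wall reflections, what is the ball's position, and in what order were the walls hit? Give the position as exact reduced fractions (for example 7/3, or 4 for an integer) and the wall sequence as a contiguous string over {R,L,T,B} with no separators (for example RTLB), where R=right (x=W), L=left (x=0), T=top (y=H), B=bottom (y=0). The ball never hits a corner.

1. t=1/2 → B at (13/2,0); v=(3,2)
2. t=1/2 → R at (8,1); v=(-3,2)
3. t=8/3 → L at (0,19/3); v=(3,2)
4. t=4/3 → T at (4,9); v=(3,-2)
5. t=4/3 → R at (8,19/3); v=(-3,-2)
6. t=8/3 → L at (0,1); v=(3,-2)
7. t=1/2 → B at (3/2,0); v=(3,2)

Final position: (3/2,0)
Wall sequence: BRLTRLB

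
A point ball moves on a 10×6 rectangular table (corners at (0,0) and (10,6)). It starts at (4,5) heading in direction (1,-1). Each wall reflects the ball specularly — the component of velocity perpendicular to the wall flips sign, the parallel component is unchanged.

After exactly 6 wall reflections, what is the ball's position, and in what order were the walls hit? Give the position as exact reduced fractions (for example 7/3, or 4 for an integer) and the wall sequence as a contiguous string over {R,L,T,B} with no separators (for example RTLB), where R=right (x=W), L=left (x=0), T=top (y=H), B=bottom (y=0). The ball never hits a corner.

Final position: (7,6)
Wall sequence: BRTLBT

1. t=5 → B at (9,0); v=(1,1)
2. t=1 → R at (10,1); v=(-1,1)
3. t=5 → T at (5,6); v=(-1,-1)
4. t=5 → L at (0,1); v=(1,-1)
5. t=1 → B at (1,0); v=(1,1)
6. t=6 → T at (7,6); v=(1,-1)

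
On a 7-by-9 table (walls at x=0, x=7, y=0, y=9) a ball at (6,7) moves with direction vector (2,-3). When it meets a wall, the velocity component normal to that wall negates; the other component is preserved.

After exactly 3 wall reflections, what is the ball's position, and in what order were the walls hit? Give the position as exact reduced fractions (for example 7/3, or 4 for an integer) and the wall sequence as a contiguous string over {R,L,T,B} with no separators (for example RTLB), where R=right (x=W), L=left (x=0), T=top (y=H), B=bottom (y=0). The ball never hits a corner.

Final position: (0,5)
Wall sequence: RBL

1. t=1/2 → R at (7,11/2); v=(-2,-3)
2. t=11/6 → B at (10/3,0); v=(-2,3)
3. t=5/3 → L at (0,5); v=(2,3)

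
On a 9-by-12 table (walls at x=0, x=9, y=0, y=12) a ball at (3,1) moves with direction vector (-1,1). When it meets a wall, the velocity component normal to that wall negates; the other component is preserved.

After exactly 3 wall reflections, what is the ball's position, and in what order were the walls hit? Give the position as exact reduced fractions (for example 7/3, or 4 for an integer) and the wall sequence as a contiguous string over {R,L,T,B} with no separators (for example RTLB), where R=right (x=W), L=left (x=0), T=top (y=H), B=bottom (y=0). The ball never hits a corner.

1. t=3 → L at (0,4); v=(1,1)
2. t=8 → T at (8,12); v=(1,-1)
3. t=1 → R at (9,11); v=(-1,-1)

Final position: (9,11)
Wall sequence: LTR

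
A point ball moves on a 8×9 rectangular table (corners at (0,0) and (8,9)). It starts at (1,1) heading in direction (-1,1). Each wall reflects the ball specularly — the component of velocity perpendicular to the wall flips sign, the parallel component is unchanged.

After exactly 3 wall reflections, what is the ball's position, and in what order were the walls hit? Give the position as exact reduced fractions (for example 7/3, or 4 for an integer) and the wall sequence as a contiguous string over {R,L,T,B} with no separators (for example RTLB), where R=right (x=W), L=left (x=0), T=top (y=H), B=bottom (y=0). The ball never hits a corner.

Final position: (8,8)
Wall sequence: LTR

1. t=1 → L at (0,2); v=(1,1)
2. t=7 → T at (7,9); v=(1,-1)
3. t=1 → R at (8,8); v=(-1,-1)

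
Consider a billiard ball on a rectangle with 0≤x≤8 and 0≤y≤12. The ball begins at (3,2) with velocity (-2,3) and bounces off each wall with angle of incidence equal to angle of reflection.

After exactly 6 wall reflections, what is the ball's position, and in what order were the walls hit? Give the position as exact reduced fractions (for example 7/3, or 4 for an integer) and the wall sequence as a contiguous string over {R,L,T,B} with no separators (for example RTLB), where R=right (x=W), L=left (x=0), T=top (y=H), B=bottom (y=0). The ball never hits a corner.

Final position: (11/3,12)
Wall sequence: LTRBLT

1. t=3/2 → L at (0,13/2); v=(2,3)
2. t=11/6 → T at (11/3,12); v=(2,-3)
3. t=13/6 → R at (8,11/2); v=(-2,-3)
4. t=11/6 → B at (13/3,0); v=(-2,3)
5. t=13/6 → L at (0,13/2); v=(2,3)
6. t=11/6 → T at (11/3,12); v=(2,-3)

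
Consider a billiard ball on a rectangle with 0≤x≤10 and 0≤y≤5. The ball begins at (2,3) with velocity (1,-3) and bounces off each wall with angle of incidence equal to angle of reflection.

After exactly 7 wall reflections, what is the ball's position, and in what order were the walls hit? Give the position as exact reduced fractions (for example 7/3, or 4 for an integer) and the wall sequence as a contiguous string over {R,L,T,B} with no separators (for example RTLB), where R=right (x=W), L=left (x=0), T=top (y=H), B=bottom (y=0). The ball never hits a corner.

Final position: (26/3,5)
Wall sequence: BTBTBRT

1. t=1 → B at (3,0); v=(1,3)
2. t=5/3 → T at (14/3,5); v=(1,-3)
3. t=5/3 → B at (19/3,0); v=(1,3)
4. t=5/3 → T at (8,5); v=(1,-3)
5. t=5/3 → B at (29/3,0); v=(1,3)
6. t=1/3 → R at (10,1); v=(-1,3)
7. t=4/3 → T at (26/3,5); v=(-1,-3)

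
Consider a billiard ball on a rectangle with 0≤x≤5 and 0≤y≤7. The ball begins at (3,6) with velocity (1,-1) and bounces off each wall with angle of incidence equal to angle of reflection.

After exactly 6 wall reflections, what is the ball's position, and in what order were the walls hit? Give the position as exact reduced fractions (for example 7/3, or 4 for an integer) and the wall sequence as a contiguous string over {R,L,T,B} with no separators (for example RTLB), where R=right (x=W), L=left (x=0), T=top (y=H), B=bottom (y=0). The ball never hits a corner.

Final position: (0,3)
Wall sequence: RBLRTL

1. t=2 → R at (5,4); v=(-1,-1)
2. t=4 → B at (1,0); v=(-1,1)
3. t=1 → L at (0,1); v=(1,1)
4. t=5 → R at (5,6); v=(-1,1)
5. t=1 → T at (4,7); v=(-1,-1)
6. t=4 → L at (0,3); v=(1,-1)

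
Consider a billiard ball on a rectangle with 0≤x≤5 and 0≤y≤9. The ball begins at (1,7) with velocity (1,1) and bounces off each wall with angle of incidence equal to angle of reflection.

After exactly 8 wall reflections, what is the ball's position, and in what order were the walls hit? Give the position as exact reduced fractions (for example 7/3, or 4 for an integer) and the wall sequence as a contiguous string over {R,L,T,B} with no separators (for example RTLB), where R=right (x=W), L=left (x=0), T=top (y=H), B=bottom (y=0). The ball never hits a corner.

Final position: (5,5)
Wall sequence: TRLBRLTR

1. t=2 → T at (3,9); v=(1,-1)
2. t=2 → R at (5,7); v=(-1,-1)
3. t=5 → L at (0,2); v=(1,-1)
4. t=2 → B at (2,0); v=(1,1)
5. t=3 → R at (5,3); v=(-1,1)
6. t=5 → L at (0,8); v=(1,1)
7. t=1 → T at (1,9); v=(1,-1)
8. t=4 → R at (5,5); v=(-1,-1)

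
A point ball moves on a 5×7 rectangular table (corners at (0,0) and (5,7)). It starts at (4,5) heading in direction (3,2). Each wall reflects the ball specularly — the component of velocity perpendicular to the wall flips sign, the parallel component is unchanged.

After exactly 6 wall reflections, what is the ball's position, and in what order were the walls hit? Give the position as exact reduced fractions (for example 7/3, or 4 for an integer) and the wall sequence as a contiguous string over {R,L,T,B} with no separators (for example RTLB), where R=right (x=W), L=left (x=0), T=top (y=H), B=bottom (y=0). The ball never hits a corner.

1. t=1/3 → R at (5,17/3); v=(-3,2)
2. t=2/3 → T at (3,7); v=(-3,-2)
3. t=1 → L at (0,5); v=(3,-2)
4. t=5/3 → R at (5,5/3); v=(-3,-2)
5. t=5/6 → B at (5/2,0); v=(-3,2)
6. t=5/6 → L at (0,5/3); v=(3,2)

Final position: (0,5/3)
Wall sequence: RTLRBL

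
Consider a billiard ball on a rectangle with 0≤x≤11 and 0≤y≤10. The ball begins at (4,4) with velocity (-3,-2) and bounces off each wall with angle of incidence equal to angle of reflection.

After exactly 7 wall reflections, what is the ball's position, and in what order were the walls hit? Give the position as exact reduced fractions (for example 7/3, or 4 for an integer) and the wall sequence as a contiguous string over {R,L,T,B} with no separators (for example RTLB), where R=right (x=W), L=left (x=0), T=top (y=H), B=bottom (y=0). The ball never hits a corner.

Final position: (11,2/3)
Wall sequence: LBRTLBR

1. t=4/3 → L at (0,4/3); v=(3,-2)
2. t=2/3 → B at (2,0); v=(3,2)
3. t=3 → R at (11,6); v=(-3,2)
4. t=2 → T at (5,10); v=(-3,-2)
5. t=5/3 → L at (0,20/3); v=(3,-2)
6. t=10/3 → B at (10,0); v=(3,2)
7. t=1/3 → R at (11,2/3); v=(-3,2)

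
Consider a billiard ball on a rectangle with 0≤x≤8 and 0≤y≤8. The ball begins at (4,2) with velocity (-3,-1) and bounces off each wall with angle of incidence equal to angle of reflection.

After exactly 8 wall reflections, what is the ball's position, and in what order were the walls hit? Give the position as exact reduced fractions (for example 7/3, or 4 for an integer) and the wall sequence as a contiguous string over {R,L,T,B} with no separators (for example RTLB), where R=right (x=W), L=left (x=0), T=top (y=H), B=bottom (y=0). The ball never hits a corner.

1. t=4/3 → L at (0,2/3); v=(3,-1)
2. t=2/3 → B at (2,0); v=(3,1)
3. t=2 → R at (8,2); v=(-3,1)
4. t=8/3 → L at (0,14/3); v=(3,1)
5. t=8/3 → R at (8,22/3); v=(-3,1)
6. t=2/3 → T at (6,8); v=(-3,-1)
7. t=2 → L at (0,6); v=(3,-1)
8. t=8/3 → R at (8,10/3); v=(-3,-1)

Final position: (8,10/3)
Wall sequence: LBRLRTLR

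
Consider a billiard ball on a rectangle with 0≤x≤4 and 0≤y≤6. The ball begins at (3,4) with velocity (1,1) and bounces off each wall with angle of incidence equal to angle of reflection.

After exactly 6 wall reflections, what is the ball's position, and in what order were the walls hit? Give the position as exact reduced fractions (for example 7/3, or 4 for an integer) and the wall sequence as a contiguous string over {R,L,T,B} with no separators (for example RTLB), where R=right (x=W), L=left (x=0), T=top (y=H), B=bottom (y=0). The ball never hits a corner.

Final position: (0,5)
Wall sequence: RTLBRL

1. t=1 → R at (4,5); v=(-1,1)
2. t=1 → T at (3,6); v=(-1,-1)
3. t=3 → L at (0,3); v=(1,-1)
4. t=3 → B at (3,0); v=(1,1)
5. t=1 → R at (4,1); v=(-1,1)
6. t=4 → L at (0,5); v=(1,1)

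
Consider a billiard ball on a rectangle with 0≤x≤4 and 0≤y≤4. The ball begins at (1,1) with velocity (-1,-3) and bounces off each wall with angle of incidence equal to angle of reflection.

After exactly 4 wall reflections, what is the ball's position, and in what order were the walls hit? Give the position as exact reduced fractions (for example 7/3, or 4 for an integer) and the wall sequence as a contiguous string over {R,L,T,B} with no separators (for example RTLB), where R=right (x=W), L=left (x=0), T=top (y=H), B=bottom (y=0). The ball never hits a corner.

Final position: (2,0)
Wall sequence: BLTB

1. t=1/3 → B at (2/3,0); v=(-1,3)
2. t=2/3 → L at (0,2); v=(1,3)
3. t=2/3 → T at (2/3,4); v=(1,-3)
4. t=4/3 → B at (2,0); v=(1,3)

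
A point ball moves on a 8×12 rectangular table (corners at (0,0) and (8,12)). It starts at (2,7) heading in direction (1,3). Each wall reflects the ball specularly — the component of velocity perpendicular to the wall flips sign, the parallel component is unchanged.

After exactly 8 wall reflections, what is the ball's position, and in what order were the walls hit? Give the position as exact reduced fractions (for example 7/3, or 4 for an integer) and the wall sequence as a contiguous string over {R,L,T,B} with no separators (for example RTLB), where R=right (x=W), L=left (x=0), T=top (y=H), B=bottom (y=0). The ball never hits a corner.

1. t=5/3 → T at (11/3,12); v=(1,-3)
2. t=4 → B at (23/3,0); v=(1,3)
3. t=1/3 → R at (8,1); v=(-1,3)
4. t=11/3 → T at (13/3,12); v=(-1,-3)
5. t=4 → B at (1/3,0); v=(-1,3)
6. t=1/3 → L at (0,1); v=(1,3)
7. t=11/3 → T at (11/3,12); v=(1,-3)
8. t=4 → B at (23/3,0); v=(1,3)

Final position: (23/3,0)
Wall sequence: TBRTBLTB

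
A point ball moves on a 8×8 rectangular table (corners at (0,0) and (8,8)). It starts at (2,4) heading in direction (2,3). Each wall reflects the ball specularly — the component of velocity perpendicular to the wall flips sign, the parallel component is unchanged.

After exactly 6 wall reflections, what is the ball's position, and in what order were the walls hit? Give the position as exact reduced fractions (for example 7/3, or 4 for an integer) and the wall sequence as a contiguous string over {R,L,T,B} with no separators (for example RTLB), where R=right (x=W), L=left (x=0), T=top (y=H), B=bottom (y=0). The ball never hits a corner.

1. t=4/3 → T at (14/3,8); v=(2,-3)
2. t=5/3 → R at (8,3); v=(-2,-3)
3. t=1 → B at (6,0); v=(-2,3)
4. t=8/3 → T at (2/3,8); v=(-2,-3)
5. t=1/3 → L at (0,7); v=(2,-3)
6. t=7/3 → B at (14/3,0); v=(2,3)

Final position: (14/3,0)
Wall sequence: TRBTLB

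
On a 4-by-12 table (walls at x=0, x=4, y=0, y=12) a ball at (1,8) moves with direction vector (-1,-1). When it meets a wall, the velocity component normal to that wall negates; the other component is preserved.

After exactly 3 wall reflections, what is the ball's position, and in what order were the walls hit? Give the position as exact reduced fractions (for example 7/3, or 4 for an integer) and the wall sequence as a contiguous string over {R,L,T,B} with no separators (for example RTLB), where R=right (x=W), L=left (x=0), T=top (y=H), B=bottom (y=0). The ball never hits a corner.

Final position: (1,0)
Wall sequence: LRB

1. t=1 → L at (0,7); v=(1,-1)
2. t=4 → R at (4,3); v=(-1,-1)
3. t=3 → B at (1,0); v=(-1,1)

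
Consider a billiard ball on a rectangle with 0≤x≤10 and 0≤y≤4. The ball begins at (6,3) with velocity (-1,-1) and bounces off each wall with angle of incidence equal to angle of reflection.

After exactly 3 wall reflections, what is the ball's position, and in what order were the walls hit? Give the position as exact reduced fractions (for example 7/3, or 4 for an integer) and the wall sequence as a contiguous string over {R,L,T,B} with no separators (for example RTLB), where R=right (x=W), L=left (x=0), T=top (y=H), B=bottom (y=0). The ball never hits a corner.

Final position: (1,4)
Wall sequence: BLT

1. t=3 → B at (3,0); v=(-1,1)
2. t=3 → L at (0,3); v=(1,1)
3. t=1 → T at (1,4); v=(1,-1)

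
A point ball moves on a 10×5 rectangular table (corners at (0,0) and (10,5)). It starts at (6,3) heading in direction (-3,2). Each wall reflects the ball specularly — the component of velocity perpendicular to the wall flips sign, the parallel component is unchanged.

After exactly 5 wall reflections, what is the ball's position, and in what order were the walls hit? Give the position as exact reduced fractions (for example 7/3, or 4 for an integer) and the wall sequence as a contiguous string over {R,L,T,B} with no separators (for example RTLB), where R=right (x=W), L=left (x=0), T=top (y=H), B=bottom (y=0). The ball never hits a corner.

1. t=1 → T at (3,5); v=(-3,-2)
2. t=1 → L at (0,3); v=(3,-2)
3. t=3/2 → B at (9/2,0); v=(3,2)
4. t=11/6 → R at (10,11/3); v=(-3,2)
5. t=2/3 → T at (8,5); v=(-3,-2)

Final position: (8,5)
Wall sequence: TLBRT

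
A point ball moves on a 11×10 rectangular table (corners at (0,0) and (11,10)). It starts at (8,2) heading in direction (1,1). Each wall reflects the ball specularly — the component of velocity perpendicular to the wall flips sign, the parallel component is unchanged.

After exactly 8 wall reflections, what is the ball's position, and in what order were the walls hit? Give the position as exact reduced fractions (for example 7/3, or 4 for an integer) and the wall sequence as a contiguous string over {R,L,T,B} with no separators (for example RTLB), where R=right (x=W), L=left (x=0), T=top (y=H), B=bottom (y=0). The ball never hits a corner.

1. t=3 → R at (11,5); v=(-1,1)
2. t=5 → T at (6,10); v=(-1,-1)
3. t=6 → L at (0,4); v=(1,-1)
4. t=4 → B at (4,0); v=(1,1)
5. t=7 → R at (11,7); v=(-1,1)
6. t=3 → T at (8,10); v=(-1,-1)
7. t=8 → L at (0,2); v=(1,-1)
8. t=2 → B at (2,0); v=(1,1)

Final position: (2,0)
Wall sequence: RTLBRTLB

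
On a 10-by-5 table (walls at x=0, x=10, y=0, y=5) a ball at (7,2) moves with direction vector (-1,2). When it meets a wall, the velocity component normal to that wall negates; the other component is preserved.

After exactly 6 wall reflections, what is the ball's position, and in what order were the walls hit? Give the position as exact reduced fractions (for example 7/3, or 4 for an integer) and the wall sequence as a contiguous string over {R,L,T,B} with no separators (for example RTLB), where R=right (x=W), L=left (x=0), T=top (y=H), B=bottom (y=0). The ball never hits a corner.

1. t=3/2 → T at (11/2,5); v=(-1,-2)
2. t=5/2 → B at (3,0); v=(-1,2)
3. t=5/2 → T at (1/2,5); v=(-1,-2)
4. t=1/2 → L at (0,4); v=(1,-2)
5. t=2 → B at (2,0); v=(1,2)
6. t=5/2 → T at (9/2,5); v=(1,-2)

Final position: (9/2,5)
Wall sequence: TBTLBT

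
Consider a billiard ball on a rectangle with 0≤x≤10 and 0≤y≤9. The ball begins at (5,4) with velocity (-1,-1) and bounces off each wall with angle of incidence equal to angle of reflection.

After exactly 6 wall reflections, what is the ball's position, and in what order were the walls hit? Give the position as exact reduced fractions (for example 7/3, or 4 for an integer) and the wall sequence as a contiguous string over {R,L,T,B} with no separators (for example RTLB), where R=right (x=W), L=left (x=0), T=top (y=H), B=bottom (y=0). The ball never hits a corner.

Final position: (0,3)
Wall sequence: BLTRBL

1. t=4 → B at (1,0); v=(-1,1)
2. t=1 → L at (0,1); v=(1,1)
3. t=8 → T at (8,9); v=(1,-1)
4. t=2 → R at (10,7); v=(-1,-1)
5. t=7 → B at (3,0); v=(-1,1)
6. t=3 → L at (0,3); v=(1,1)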